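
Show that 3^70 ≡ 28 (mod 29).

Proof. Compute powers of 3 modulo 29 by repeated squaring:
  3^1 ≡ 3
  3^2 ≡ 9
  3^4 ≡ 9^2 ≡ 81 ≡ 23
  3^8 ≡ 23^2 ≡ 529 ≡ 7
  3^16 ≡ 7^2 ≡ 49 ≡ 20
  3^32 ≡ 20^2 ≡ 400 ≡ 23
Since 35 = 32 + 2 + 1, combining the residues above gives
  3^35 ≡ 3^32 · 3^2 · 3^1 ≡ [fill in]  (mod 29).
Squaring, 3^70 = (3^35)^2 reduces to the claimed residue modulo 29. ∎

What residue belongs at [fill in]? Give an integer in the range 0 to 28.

12

Multiply the listed residues: 23 · 9 · 3 = 207 → 621.
Reducing modulo 29: 621 = 21·29 + 12, so 3^35 ≡ 12.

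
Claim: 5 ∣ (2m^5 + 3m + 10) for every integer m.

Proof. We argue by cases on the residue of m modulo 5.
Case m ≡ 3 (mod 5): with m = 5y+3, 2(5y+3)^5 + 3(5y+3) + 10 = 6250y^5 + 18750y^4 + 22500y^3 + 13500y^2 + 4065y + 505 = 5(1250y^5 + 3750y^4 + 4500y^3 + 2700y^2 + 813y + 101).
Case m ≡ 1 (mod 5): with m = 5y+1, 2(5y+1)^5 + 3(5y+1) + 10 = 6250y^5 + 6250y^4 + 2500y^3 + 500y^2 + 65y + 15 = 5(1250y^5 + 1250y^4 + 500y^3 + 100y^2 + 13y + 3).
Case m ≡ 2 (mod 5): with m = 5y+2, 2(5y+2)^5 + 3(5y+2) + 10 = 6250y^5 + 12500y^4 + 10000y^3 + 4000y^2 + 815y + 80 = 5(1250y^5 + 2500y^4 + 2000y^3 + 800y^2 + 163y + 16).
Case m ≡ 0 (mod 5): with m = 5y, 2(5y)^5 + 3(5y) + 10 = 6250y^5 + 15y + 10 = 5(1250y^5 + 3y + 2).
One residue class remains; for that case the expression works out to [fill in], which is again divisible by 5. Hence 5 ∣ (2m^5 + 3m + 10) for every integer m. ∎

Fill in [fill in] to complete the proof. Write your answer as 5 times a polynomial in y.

Only m ≡ 4 (mod 5) is unaccounted for. Put m = 5y+4:
2(5y+4)^5 + 3(5y+4) + 10 expands to 6250y^5 + 25000y^4 + 40000y^3 + 32000y^2 + 12815y + 2070,
and factoring out 5 leaves 5(1250y^5 + 5000y^4 + 8000y^3 + 6400y^2 + 2563y + 414).

5(1250y^5 + 5000y^4 + 8000y^3 + 6400y^2 + 2563y + 414)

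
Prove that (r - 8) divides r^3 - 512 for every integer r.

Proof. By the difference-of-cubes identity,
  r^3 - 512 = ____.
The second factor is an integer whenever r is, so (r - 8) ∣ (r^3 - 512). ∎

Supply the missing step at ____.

Polynomial division of r^3 - 512 by r - 8 leaves remainder 0 and quotient r^2 + 8r + 64.
Hence r^3 - 512 = (r - 8)(r^2 + 8r + 64).

(r - 8)(r^2 + 8r + 64)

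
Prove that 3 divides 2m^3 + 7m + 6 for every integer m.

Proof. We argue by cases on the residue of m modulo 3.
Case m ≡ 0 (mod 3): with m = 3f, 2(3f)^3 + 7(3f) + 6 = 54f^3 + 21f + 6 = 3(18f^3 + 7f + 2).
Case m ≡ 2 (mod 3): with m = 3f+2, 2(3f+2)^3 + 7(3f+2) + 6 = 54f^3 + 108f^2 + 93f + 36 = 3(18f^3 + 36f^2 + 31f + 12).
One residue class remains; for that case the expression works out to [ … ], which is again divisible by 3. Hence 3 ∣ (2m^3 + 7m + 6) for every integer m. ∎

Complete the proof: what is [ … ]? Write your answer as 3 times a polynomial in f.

3(18f^3 + 18f^2 + 13f + 5)

The residues treated are {0, 2}, so the missing case is m ≡ 1 (mod 3); write m = 3f+1.
Then 2(3f+1)^3 + 7(3f+1) + 6 = 54f^3 + 54f^2 + 39f + 15 = 3(18f^3 + 18f^2 + 13f + 5).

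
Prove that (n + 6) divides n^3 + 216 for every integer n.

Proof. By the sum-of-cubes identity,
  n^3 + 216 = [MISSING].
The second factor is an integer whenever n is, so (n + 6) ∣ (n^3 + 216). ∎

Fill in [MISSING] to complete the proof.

(n + 6)(n^2 - 6n + 36)

a^3 + b^3 = (a + b)(a^2 - ab + b^2). With a = n, b = 6:
n^3 + 216 = (n + 6)(n^2 - 6n + 36).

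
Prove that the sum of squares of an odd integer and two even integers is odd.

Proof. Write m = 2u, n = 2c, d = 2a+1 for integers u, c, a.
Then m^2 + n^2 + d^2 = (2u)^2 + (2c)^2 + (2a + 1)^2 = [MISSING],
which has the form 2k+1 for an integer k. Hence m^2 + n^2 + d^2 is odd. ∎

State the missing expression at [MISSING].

Expanding: (2u)^2 + (2c)^2 + (2a + 1)^2 = 4a^2 + 4a + 4c^2 + 4u^2 + 1.
Every term except the constant is even, so this is 2(2a^2 + 2a + 2c^2 + 2u^2) + 1,
and 2a^2 + 2a + 2c^2 + 2u^2 ∈ ℤ gives the required form.

2(2a^2 + 2a + 2c^2 + 2u^2) + 1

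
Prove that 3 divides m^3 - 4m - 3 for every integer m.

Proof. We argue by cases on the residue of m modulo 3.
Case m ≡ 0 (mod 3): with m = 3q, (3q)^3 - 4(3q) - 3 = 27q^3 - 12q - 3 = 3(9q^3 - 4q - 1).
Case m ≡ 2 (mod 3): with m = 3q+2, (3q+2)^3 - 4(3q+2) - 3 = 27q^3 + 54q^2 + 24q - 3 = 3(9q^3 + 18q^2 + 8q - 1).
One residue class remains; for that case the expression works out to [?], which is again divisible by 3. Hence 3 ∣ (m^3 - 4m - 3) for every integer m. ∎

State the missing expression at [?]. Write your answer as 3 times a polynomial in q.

3(9q^3 + 9q^2 - q - 2)

The residues treated are {0, 2}, so the missing case is m ≡ 1 (mod 3); write m = 3q+1.
Then (3q+1)^3 - 4(3q+1) - 3 = 27q^3 + 27q^2 - 3q - 6 = 3(9q^3 + 9q^2 - q - 2).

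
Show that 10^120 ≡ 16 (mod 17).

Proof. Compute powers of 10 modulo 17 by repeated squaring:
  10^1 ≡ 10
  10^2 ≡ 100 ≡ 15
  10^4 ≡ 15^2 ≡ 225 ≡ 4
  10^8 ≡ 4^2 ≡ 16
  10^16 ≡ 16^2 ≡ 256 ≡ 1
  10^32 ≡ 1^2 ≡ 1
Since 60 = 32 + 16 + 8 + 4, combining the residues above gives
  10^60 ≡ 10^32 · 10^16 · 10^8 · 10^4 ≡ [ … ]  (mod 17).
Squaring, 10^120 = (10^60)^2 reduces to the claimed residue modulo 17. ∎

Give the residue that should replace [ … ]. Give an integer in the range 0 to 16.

13

Multiply the listed residues: 1 · 1 · 16 · 4 = 1 → 16 → 64.
Reducing modulo 17: 64 = 3·17 + 13, so 10^60 ≡ 13.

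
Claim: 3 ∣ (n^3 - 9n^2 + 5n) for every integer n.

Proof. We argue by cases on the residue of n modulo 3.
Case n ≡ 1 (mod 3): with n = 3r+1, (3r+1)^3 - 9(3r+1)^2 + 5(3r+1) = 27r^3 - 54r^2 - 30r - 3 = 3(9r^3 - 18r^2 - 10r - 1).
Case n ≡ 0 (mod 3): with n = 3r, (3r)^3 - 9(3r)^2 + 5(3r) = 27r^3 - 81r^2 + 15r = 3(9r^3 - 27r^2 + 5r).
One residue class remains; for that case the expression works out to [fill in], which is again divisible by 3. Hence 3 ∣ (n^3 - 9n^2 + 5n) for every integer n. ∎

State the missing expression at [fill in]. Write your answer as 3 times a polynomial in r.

3(9r^3 - 9r^2 - 19r - 6)

Only n ≡ 2 (mod 3) is unaccounted for. Put n = 3r+2:
(3r+2)^3 - 9(3r+2)^2 + 5(3r+2) expands to 27r^3 - 27r^2 - 57r - 18,
and factoring out 3 leaves 3(9r^3 - 9r^2 - 19r - 6).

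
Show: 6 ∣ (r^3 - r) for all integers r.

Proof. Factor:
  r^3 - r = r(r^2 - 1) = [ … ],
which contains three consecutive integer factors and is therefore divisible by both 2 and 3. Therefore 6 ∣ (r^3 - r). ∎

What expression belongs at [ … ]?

(r - 1)r(r + 1)

r(r^2 - 1) = r(r - 1)(r + 1) = (r - 1)r(r + 1).
These three factors are consecutive integers, so their product is divisible by 6.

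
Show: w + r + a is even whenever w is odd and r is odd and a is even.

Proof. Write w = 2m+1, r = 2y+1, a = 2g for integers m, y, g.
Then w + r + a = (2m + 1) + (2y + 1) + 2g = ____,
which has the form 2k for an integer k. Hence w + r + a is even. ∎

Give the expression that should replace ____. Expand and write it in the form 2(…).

Expanding: (2m + 1) + (2y + 1) + 2g = 2g + 2m + 2y + 2.
Every term is even; pulling out the factor of 2 gives 2(g + m + y + 1).

2(g + m + y + 1)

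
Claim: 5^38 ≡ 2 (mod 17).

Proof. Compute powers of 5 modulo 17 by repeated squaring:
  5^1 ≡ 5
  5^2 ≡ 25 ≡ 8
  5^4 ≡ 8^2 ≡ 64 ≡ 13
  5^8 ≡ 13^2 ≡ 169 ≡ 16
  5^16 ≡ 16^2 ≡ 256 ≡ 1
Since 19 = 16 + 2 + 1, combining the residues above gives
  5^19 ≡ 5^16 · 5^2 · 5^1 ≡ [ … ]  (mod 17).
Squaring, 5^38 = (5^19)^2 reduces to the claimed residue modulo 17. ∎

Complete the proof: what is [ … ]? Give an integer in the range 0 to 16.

6

5^16 · 5^2 · 5^1 ≡ 1 · 8 · 5 = 40.
40 mod 17 = 6, so 5^19 ≡ 6 (mod 17).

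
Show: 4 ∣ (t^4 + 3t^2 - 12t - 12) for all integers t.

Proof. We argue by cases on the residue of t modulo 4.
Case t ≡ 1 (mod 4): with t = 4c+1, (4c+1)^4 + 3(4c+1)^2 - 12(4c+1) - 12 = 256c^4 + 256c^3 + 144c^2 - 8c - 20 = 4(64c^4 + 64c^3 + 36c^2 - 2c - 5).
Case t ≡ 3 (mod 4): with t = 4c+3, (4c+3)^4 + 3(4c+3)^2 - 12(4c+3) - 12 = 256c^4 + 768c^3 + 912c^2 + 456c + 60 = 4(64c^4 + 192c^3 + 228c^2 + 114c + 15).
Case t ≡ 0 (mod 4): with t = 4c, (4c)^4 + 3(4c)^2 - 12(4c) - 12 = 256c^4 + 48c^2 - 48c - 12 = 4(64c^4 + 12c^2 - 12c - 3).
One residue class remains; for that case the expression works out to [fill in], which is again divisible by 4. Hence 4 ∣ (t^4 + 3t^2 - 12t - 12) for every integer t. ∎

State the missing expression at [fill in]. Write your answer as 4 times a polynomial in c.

The residues treated are {1, 3, 0}, so the missing case is t ≡ 2 (mod 4); write t = 4c+2.
Then (4c+2)^4 + 3(4c+2)^2 - 12(4c+2) - 12 = 256c^4 + 512c^3 + 432c^2 + 128c - 8 = 4(64c^4 + 128c^3 + 108c^2 + 32c - 2).

4(64c^4 + 128c^3 + 108c^2 + 32c - 2)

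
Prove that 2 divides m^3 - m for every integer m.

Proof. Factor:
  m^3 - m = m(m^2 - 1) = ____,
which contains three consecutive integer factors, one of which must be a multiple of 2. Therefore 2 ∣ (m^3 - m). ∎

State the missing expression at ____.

m(m^2 - 1) = m(m - 1)(m + 1) = (m - 1)m(m + 1).
These three factors are consecutive integers, so their product is divisible by 2.

(m - 1)m(m + 1)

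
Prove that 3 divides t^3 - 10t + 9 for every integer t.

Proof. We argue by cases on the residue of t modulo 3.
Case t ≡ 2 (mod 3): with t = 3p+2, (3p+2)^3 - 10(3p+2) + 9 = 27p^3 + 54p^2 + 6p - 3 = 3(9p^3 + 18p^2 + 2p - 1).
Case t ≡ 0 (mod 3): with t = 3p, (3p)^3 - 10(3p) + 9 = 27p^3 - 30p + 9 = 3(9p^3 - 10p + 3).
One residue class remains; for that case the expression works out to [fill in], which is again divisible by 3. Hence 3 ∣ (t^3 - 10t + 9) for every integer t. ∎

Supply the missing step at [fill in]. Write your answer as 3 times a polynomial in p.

3(9p^3 + 9p^2 - 7p)

Only t ≡ 1 (mod 3) is unaccounted for. Put t = 3p+1:
(3p+1)^3 - 10(3p+1) + 9 expands to 27p^3 + 27p^2 - 21p,
and factoring out 3 leaves 3(9p^3 + 9p^2 - 7p).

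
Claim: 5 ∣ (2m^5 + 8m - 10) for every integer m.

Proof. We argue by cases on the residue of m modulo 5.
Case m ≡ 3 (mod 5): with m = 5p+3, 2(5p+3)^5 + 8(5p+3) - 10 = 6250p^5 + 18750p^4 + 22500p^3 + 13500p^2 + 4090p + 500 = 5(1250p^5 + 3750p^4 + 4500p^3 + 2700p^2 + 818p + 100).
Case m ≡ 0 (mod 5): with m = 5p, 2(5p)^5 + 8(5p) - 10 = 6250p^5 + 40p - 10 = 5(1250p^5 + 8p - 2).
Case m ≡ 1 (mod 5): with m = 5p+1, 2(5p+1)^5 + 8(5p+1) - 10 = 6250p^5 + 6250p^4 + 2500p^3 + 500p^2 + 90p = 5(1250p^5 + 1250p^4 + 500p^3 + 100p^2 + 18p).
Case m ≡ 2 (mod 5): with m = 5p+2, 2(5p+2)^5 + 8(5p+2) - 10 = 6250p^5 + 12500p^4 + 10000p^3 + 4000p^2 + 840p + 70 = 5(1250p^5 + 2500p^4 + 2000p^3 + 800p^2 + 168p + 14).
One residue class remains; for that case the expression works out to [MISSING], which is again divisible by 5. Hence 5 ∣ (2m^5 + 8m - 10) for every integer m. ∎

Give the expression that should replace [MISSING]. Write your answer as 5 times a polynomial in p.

The residues treated are {3, 0, 1, 2}, so the missing case is m ≡ 4 (mod 5); write m = 5p+4.
Then 2(5p+4)^5 + 8(5p+4) - 10 = 6250p^5 + 25000p^4 + 40000p^3 + 32000p^2 + 12840p + 2070 = 5(1250p^5 + 5000p^4 + 8000p^3 + 6400p^2 + 2568p + 414).

5(1250p^5 + 5000p^4 + 8000p^3 + 6400p^2 + 2568p + 414)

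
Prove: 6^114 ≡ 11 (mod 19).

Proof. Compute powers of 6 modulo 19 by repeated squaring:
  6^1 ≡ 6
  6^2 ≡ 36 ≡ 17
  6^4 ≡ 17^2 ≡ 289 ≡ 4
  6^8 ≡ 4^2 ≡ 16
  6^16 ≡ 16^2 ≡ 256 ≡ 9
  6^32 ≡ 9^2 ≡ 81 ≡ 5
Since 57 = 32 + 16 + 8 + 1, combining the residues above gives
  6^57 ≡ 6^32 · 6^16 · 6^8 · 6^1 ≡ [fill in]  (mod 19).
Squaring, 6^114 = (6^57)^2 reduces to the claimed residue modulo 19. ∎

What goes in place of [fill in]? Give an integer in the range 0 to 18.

Multiply the listed residues: 5 · 9 · 16 · 6 = 45 → 720 → 4320.
Reducing modulo 19: 4320 = 227·19 + 7, so 6^57 ≡ 7.

7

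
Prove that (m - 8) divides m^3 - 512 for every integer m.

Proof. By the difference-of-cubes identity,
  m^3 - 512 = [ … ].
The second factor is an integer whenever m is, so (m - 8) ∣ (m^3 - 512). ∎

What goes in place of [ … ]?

(m - 8)(m^2 + 8m + 64)

a^3 - b^3 = (a - b)(a^2 + ab + b^2). With a = m, b = 8:
m^3 - 512 = (m - 8)(m^2 + 8m + 64).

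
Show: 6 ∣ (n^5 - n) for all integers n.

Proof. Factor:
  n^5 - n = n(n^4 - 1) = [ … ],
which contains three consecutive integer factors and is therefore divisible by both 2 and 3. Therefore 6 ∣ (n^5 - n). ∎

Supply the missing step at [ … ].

n^4 - 1 = (n^2 - 1)(n^2 + 1), and n^2 - 1 = (n-1)(n+1).
So n(n^4 - 1) = (n - 1)n(n + 1)(n^2 + 1).

(n - 1)n(n + 1)(n^2 + 1)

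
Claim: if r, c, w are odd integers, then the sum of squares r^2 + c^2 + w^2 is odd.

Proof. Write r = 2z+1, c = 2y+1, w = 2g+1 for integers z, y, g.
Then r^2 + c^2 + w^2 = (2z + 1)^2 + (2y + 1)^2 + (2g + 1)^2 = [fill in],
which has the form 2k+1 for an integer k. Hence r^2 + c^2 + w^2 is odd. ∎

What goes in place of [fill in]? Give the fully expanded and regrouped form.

(2z + 1)^2 + (2y + 1)^2 + (2g + 1)^2 = 4g^2 + 4g + 4y^2 + 4y + 4z^2 + 4z + 3
= 2(2g^2 + 2g + 2y^2 + 2y + 2z^2 + 2z + 1) + 1.
Since 2g^2 + 2g + 2y^2 + 2y + 2z^2 + 2z + 1 is an integer, the sum of squares is of the form 2k+1 for an integer k.

2(2g^2 + 2g + 2y^2 + 2y + 2z^2 + 2z + 1) + 1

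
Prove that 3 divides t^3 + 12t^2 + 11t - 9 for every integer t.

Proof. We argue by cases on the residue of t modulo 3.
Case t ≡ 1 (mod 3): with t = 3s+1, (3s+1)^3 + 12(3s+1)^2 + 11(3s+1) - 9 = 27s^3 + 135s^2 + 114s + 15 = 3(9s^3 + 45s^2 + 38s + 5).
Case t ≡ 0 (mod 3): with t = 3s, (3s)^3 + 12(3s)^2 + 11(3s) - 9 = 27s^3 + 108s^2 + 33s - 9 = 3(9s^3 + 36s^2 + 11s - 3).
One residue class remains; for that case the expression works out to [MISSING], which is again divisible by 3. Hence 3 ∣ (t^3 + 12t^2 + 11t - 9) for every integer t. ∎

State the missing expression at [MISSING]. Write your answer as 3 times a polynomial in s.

Only t ≡ 2 (mod 3) is unaccounted for. Put t = 3s+2:
(3s+2)^3 + 12(3s+2)^2 + 11(3s+2) - 9 expands to 27s^3 + 162s^2 + 213s + 69,
and factoring out 3 leaves 3(9s^3 + 54s^2 + 71s + 23).

3(9s^3 + 54s^2 + 71s + 23)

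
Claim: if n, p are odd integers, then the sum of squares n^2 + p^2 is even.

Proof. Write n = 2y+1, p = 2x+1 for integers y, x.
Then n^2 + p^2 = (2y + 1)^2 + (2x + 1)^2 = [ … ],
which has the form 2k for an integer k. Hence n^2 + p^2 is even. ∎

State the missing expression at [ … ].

(2y + 1)^2 + (2x + 1)^2 = 4x^2 + 4x + 4y^2 + 4y + 2
= 2(2x^2 + 2x + 2y^2 + 2y + 1).
Since 2x^2 + 2x + 2y^2 + 2y + 1 is an integer, the sum of squares is of the form 2k for an integer k.

2(2x^2 + 2x + 2y^2 + 2y + 1)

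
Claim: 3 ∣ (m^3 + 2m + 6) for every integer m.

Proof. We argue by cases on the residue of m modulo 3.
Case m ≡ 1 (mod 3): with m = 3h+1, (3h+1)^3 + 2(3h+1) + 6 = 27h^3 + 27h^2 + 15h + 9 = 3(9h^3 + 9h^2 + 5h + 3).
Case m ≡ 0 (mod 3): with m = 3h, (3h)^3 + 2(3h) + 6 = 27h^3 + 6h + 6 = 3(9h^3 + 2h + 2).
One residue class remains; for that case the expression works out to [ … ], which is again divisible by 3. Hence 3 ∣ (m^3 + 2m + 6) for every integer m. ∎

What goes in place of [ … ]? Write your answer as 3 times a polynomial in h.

Only m ≡ 2 (mod 3) is unaccounted for. Put m = 3h+2:
(3h+2)^3 + 2(3h+2) + 6 expands to 27h^3 + 54h^2 + 42h + 18,
and factoring out 3 leaves 3(9h^3 + 18h^2 + 14h + 6).

3(9h^3 + 18h^2 + 14h + 6)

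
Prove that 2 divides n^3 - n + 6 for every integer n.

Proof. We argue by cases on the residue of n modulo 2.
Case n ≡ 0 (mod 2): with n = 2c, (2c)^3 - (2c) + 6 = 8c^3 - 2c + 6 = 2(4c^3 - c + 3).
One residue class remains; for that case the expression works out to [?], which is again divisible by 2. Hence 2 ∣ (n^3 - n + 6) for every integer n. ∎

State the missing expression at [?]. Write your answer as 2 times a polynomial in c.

2(4c^3 + 6c^2 + 2c + 3)

Only n ≡ 1 (mod 2) is unaccounted for. Put n = 2c+1:
(2c+1)^3 - (2c+1) + 6 expands to 8c^3 + 12c^2 + 4c + 6,
and factoring out 2 leaves 2(4c^3 + 6c^2 + 2c + 3).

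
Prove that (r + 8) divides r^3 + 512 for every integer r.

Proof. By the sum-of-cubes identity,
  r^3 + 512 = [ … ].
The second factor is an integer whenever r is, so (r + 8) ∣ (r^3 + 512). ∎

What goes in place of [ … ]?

(r + 8)(r^2 - 8r + 64)

Polynomial division of r^3 + 512 by r + 8 leaves remainder 0 and quotient r^2 - 8r + 64.
Hence r^3 + 512 = (r + 8)(r^2 - 8r + 64).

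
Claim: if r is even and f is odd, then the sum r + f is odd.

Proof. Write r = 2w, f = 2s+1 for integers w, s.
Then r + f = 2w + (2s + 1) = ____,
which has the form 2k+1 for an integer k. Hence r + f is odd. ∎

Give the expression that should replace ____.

2(s + w) + 1

2w + (2s + 1) = 2s + 2w + 1
= 2(s + w) + 1.
Since s + w is an integer, the sum is of the form 2k+1 for an integer k.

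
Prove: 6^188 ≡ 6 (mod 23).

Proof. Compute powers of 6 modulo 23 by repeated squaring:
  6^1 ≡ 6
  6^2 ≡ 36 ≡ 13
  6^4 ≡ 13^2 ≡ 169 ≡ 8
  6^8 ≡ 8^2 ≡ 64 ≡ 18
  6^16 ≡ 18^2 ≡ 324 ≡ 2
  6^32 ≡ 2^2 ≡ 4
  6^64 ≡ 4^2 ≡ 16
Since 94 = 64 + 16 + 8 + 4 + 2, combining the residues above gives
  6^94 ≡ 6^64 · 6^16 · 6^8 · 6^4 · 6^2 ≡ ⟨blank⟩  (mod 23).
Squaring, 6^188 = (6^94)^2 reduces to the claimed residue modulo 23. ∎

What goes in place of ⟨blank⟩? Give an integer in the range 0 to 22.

6^64 · 6^16 · 6^8 · 6^4 · 6^2 ≡ 16 · 2 · 18 · 8 · 13 = 59904.
59904 mod 23 = 12, so 6^94 ≡ 12 (mod 23).

12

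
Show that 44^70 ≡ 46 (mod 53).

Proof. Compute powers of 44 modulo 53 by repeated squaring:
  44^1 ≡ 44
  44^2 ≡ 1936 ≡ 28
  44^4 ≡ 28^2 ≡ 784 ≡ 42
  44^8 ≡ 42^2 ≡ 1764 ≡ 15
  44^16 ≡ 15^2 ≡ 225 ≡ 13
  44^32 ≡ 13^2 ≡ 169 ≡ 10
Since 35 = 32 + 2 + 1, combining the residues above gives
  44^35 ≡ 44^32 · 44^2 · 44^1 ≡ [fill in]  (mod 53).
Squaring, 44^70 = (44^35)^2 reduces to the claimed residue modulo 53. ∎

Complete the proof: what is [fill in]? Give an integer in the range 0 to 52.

24

44^32 · 44^2 · 44^1 ≡ 10 · 28 · 44 = 12320.
12320 mod 53 = 24, so 44^35 ≡ 24 (mod 53).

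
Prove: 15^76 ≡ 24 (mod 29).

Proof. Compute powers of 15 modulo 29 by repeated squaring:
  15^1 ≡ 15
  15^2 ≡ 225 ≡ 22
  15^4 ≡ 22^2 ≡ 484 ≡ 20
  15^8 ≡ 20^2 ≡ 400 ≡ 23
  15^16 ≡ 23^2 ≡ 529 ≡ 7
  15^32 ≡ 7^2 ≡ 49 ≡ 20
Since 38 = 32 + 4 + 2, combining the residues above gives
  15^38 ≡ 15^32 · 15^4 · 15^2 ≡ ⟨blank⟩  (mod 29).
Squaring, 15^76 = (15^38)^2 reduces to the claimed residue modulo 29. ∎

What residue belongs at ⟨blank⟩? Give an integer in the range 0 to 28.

13

15^32 · 15^4 · 15^2 ≡ 20 · 20 · 22 = 8800.
8800 mod 29 = 13, so 15^38 ≡ 13 (mod 29).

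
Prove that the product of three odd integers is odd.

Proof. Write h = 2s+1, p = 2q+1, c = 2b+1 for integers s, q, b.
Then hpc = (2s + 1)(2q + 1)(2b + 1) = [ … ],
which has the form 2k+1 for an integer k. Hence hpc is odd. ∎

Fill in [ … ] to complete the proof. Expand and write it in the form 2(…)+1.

2(4bqs + 2bq + 2bs + b + 2qs + q + s) + 1

(2s + 1)(2q + 1)(2b + 1) = 8bqs + 4bq + 4bs + 2b + 4qs + 2q + 2s + 1
= 2(4bqs + 2bq + 2bs + b + 2qs + q + s) + 1.
Since 4bqs + 2bq + 2bs + b + 2qs + q + s is an integer, the product is of the form 2k+1 for an integer k.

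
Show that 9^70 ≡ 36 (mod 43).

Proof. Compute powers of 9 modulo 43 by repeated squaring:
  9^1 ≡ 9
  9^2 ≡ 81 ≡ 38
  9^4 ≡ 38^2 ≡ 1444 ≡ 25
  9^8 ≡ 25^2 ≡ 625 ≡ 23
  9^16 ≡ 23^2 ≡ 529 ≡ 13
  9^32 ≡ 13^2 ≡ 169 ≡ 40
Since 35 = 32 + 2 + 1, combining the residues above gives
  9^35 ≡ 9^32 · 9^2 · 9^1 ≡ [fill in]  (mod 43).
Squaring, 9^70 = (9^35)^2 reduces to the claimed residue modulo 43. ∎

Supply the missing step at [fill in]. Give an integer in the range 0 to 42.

Multiply the listed residues: 40 · 38 · 9 = 1520 → 13680.
Reducing modulo 43: 13680 = 318·43 + 6, so 9^35 ≡ 6.

6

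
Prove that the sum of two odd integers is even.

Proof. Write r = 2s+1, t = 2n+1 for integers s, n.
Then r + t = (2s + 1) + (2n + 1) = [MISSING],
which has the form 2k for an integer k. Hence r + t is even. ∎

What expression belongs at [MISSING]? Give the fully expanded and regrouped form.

Expanding: (2s + 1) + (2n + 1) = 2n + 2s + 2.
Every term is even; pulling out the factor of 2 gives 2(n + s + 1).

2(n + s + 1)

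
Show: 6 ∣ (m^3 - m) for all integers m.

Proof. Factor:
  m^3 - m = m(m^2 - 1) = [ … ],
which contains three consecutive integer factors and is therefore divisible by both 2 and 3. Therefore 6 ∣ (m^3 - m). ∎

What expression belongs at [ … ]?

(m - 1)m(m + 1)

m(m^2 - 1) = m(m - 1)(m + 1) = (m - 1)m(m + 1).
These three factors are consecutive integers, so their product is divisible by 6.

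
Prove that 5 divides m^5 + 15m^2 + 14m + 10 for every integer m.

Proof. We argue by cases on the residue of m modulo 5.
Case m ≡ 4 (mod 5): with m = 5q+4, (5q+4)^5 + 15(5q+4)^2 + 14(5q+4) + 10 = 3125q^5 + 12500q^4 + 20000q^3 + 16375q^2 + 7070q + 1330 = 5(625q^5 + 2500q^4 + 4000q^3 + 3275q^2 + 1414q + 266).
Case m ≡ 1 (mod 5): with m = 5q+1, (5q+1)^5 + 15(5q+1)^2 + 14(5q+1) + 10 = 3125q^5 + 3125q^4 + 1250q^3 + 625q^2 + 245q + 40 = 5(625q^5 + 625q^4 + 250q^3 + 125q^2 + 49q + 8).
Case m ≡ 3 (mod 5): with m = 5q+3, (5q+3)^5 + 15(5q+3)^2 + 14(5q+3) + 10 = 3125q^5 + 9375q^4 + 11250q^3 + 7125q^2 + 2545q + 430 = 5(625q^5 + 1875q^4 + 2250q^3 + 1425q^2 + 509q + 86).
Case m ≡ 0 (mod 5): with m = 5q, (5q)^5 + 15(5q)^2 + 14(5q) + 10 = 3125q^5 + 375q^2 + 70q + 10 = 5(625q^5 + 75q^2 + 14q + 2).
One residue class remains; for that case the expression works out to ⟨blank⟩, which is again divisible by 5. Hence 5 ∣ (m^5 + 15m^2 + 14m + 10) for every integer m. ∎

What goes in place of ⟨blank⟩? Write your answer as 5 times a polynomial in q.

5(625q^5 + 1250q^4 + 1000q^3 + 475q^2 + 154q + 26)

The residues treated are {4, 1, 3, 0}, so the missing case is m ≡ 2 (mod 5); write m = 5q+2.
Then (5q+2)^5 + 15(5q+2)^2 + 14(5q+2) + 10 = 3125q^5 + 6250q^4 + 5000q^3 + 2375q^2 + 770q + 130 = 5(625q^5 + 1250q^4 + 1000q^3 + 475q^2 + 154q + 26).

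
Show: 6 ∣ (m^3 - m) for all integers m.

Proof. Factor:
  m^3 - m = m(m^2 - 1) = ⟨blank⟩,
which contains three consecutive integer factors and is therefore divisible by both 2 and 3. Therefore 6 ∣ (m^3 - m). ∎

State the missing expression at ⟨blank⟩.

(m - 1)m(m + 1)

m(m^2 - 1) = m(m - 1)(m + 1) = (m - 1)m(m + 1).
These three factors are consecutive integers, so their product is divisible by 6.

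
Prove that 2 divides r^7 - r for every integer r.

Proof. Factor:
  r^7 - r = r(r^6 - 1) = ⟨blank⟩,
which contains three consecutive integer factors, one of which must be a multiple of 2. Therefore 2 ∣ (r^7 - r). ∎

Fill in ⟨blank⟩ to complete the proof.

r^6 - 1 = (r^2 - 1)(r^4 + r^2 + 1), and r^2 - 1 = (r-1)(r+1).
So r(r^6 - 1) = (r - 1)r(r + 1)(r^4 + r^2 + 1).

(r - 1)r(r + 1)(r^4 + r^2 + 1)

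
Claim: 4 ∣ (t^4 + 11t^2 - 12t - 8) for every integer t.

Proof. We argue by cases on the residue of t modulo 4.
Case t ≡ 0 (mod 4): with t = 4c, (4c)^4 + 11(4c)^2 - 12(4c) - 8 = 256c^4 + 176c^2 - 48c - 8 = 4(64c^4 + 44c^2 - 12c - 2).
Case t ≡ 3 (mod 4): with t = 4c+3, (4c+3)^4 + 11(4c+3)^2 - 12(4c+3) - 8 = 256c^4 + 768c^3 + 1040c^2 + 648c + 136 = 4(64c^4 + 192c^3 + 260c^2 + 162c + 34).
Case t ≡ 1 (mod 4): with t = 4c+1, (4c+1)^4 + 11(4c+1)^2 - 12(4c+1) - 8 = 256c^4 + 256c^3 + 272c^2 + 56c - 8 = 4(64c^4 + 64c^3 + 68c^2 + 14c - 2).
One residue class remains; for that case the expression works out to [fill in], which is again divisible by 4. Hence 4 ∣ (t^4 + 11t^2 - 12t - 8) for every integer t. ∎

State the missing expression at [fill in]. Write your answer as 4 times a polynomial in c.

The residues treated are {0, 3, 1}, so the missing case is t ≡ 2 (mod 4); write t = 4c+2.
Then (4c+2)^4 + 11(4c+2)^2 - 12(4c+2) - 8 = 256c^4 + 512c^3 + 560c^2 + 256c + 28 = 4(64c^4 + 128c^3 + 140c^2 + 64c + 7).

4(64c^4 + 128c^3 + 140c^2 + 64c + 7)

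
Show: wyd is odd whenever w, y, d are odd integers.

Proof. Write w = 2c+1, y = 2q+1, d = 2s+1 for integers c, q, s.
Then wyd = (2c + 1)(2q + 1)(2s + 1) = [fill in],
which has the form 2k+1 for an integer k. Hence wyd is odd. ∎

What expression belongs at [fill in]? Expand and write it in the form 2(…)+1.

2(4cqs + 2cq + 2cs + c + 2qs + q + s) + 1

(2c + 1)(2q + 1)(2s + 1) = 8cqs + 4cq + 4cs + 2c + 4qs + 2q + 2s + 1
= 2(4cqs + 2cq + 2cs + c + 2qs + q + s) + 1.
Since 4cqs + 2cq + 2cs + c + 2qs + q + s is an integer, the product is of the form 2k+1 for an integer k.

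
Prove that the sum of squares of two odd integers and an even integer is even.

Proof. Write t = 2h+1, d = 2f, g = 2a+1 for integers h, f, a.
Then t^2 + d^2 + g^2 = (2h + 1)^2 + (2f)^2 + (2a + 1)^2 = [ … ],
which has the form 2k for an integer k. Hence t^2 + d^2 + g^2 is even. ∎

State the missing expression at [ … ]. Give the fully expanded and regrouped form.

(2h + 1)^2 + (2f)^2 + (2a + 1)^2 = 4a^2 + 4a + 4f^2 + 4h^2 + 4h + 2
= 2(2a^2 + 2a + 2f^2 + 2h^2 + 2h + 1).
Since 2a^2 + 2a + 2f^2 + 2h^2 + 2h + 1 is an integer, the sum of squares is of the form 2k for an integer k.

2(2a^2 + 2a + 2f^2 + 2h^2 + 2h + 1)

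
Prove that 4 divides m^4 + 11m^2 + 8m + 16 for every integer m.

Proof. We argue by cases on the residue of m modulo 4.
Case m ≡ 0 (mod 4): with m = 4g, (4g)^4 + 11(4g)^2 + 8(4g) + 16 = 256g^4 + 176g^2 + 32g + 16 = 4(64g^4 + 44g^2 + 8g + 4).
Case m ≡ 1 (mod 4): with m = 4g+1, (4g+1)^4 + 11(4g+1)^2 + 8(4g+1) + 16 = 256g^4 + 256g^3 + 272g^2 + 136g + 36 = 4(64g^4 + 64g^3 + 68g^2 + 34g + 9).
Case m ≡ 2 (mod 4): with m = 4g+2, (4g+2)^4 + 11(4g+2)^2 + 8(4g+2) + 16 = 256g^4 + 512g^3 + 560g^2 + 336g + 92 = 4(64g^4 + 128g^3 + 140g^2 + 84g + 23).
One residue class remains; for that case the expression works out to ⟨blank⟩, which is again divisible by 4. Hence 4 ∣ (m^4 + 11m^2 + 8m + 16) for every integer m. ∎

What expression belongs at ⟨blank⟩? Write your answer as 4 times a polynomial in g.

4(64g^4 + 192g^3 + 260g^2 + 182g + 55)

The residues treated are {0, 1, 2}, so the missing case is m ≡ 3 (mod 4); write m = 4g+3.
Then (4g+3)^4 + 11(4g+3)^2 + 8(4g+3) + 16 = 256g^4 + 768g^3 + 1040g^2 + 728g + 220 = 4(64g^4 + 192g^3 + 260g^2 + 182g + 55).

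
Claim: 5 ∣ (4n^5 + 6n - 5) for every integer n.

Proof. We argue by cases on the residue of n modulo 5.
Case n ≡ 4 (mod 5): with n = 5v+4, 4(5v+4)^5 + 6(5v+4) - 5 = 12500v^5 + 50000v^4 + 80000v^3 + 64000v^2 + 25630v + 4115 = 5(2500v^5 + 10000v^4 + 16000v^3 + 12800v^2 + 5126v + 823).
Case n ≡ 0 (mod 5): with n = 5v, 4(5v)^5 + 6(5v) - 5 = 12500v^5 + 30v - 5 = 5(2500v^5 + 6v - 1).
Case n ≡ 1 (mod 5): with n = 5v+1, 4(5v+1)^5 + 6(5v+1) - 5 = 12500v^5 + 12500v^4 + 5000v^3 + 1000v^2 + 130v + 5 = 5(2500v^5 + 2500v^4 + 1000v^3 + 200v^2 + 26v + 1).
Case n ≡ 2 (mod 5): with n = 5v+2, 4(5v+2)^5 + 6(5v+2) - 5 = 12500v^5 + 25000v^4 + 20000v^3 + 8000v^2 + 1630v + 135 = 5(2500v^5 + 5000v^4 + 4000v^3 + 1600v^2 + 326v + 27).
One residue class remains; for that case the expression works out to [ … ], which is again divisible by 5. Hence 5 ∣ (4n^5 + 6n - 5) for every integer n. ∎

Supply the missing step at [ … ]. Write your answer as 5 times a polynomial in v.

5(2500v^5 + 7500v^4 + 9000v^3 + 5400v^2 + 1626v + 197)

The residues treated are {4, 0, 1, 2}, so the missing case is n ≡ 3 (mod 5); write n = 5v+3.
Then 4(5v+3)^5 + 6(5v+3) - 5 = 12500v^5 + 37500v^4 + 45000v^3 + 27000v^2 + 8130v + 985 = 5(2500v^5 + 7500v^4 + 9000v^3 + 5400v^2 + 1626v + 197).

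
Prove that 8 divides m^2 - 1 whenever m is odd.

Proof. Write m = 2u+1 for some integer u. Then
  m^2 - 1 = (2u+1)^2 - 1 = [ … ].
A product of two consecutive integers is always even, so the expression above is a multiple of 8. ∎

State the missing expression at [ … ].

(2u+1)^2 - 1 = 4u^2 + 4u + 1 - 1 = 4u^2 + 4u = 4u(u+1).
Since u and u+1 are consecutive, u(u+1) is even, and 4·(even) is a multiple of 8.

4u(u + 1)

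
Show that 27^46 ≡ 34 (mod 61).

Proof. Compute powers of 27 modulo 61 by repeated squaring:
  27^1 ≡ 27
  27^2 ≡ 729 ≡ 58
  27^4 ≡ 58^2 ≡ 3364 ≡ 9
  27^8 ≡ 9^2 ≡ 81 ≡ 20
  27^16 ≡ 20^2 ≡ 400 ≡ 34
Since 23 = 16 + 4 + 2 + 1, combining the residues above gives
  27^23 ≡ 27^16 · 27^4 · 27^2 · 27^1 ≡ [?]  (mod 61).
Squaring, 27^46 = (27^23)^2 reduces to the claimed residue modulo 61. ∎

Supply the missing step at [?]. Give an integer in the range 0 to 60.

27^16 · 27^4 · 27^2 · 27^1 ≡ 34 · 9 · 58 · 27 = 479196.
479196 mod 61 = 41, so 27^23 ≡ 41 (mod 61).

41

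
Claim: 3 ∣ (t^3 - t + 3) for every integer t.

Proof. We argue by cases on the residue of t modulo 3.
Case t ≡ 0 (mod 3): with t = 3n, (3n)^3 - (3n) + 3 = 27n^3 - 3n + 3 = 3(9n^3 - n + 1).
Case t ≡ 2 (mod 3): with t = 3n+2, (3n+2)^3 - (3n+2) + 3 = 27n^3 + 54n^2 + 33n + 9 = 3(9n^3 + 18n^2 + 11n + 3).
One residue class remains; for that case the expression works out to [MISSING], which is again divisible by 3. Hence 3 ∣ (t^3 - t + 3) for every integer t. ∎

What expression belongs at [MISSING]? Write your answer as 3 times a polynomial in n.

3(9n^3 + 9n^2 + 2n + 1)

The residues treated are {0, 2}, so the missing case is t ≡ 1 (mod 3); write t = 3n+1.
Then (3n+1)^3 - (3n+1) + 3 = 27n^3 + 27n^2 + 6n + 3 = 3(9n^3 + 9n^2 + 2n + 1).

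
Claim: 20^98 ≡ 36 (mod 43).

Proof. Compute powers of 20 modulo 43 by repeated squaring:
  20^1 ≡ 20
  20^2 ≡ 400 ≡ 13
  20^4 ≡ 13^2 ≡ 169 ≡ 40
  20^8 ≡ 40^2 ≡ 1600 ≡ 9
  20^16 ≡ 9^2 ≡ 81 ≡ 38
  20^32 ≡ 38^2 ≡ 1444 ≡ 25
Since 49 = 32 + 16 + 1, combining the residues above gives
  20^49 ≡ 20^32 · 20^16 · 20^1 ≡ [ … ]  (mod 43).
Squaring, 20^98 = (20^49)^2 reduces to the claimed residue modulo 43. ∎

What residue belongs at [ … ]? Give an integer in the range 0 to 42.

Multiply the listed residues: 25 · 38 · 20 = 950 → 19000.
Reducing modulo 43: 19000 = 441·43 + 37, so 20^49 ≡ 37.

37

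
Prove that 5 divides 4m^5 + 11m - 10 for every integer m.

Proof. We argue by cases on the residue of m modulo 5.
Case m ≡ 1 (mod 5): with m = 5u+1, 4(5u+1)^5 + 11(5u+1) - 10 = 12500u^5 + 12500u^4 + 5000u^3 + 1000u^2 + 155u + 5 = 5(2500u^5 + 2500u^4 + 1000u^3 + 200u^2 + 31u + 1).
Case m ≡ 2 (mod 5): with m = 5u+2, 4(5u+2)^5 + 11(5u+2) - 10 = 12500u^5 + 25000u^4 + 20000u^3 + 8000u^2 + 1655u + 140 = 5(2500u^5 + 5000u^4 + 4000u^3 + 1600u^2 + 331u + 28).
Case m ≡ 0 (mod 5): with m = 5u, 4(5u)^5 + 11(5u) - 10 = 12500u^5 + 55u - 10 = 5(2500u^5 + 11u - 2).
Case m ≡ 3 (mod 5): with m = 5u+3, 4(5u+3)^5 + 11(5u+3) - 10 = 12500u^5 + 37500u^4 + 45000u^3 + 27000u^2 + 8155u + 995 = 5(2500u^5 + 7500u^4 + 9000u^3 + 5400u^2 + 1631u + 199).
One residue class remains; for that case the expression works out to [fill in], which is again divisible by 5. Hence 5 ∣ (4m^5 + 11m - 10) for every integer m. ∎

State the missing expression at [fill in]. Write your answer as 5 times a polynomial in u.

5(2500u^5 + 10000u^4 + 16000u^3 + 12800u^2 + 5131u + 826)

Only m ≡ 4 (mod 5) is unaccounted for. Put m = 5u+4:
4(5u+4)^5 + 11(5u+4) - 10 expands to 12500u^5 + 50000u^4 + 80000u^3 + 64000u^2 + 25655u + 4130,
and factoring out 5 leaves 5(2500u^5 + 10000u^4 + 16000u^3 + 12800u^2 + 5131u + 826).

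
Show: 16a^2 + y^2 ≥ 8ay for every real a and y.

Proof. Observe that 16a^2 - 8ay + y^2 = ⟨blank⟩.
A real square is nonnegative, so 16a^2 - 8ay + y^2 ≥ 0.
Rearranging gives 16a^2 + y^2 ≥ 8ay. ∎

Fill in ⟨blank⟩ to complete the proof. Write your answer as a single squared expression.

16a^2 - 8ay + y^2 is a perfect-square trinomial: the outer terms are (4a)^2 and (y)^2, and the cross term is -2·4a·y.
So 16a^2 - 8ay + y^2 = (4a - y)^2 ≥ 0.

(4a - y)^2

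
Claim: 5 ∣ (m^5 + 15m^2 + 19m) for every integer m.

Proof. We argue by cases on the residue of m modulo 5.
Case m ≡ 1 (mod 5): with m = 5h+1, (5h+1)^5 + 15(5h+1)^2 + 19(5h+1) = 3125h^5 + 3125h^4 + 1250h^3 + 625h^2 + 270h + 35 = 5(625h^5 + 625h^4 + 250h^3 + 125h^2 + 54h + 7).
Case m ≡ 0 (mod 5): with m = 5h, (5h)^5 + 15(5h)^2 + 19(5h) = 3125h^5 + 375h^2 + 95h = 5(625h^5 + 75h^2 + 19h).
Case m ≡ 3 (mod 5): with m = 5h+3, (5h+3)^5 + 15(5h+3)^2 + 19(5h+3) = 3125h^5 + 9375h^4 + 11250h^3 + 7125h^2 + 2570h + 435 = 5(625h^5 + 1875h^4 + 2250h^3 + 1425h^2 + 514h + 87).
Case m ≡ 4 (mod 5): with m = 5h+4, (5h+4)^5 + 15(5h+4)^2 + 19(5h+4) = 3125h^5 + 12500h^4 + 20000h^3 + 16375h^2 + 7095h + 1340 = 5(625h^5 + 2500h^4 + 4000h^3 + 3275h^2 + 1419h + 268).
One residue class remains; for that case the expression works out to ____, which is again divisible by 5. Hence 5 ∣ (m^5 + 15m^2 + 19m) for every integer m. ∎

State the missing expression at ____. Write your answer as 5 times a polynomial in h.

The residues treated are {1, 0, 3, 4}, so the missing case is m ≡ 2 (mod 5); write m = 5h+2.
Then (5h+2)^5 + 15(5h+2)^2 + 19(5h+2) = 3125h^5 + 6250h^4 + 5000h^3 + 2375h^2 + 795h + 130 = 5(625h^5 + 1250h^4 + 1000h^3 + 475h^2 + 159h + 26).

5(625h^5 + 1250h^4 + 1000h^3 + 475h^2 + 159h + 26)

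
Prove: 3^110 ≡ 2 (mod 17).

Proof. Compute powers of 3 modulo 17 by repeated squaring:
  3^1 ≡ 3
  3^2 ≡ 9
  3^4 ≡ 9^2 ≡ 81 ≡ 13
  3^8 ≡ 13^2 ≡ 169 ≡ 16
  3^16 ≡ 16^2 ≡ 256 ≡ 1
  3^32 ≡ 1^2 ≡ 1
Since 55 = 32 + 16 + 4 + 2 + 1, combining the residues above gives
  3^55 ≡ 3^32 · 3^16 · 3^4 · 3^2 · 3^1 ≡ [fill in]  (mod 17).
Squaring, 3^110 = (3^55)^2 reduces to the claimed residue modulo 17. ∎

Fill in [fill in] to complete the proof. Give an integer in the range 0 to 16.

3^32 · 3^16 · 3^4 · 3^2 · 3^1 ≡ 1 · 1 · 13 · 9 · 3 = 351.
351 mod 17 = 11, so 3^55 ≡ 11 (mod 17).

11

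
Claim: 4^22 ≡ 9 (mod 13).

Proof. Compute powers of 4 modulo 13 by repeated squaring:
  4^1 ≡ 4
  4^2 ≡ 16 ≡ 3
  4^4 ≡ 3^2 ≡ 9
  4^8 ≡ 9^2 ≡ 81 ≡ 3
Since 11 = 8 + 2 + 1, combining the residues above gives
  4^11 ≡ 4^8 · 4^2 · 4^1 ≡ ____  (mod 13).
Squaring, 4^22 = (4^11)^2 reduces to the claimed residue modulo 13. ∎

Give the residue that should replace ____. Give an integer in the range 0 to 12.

Multiply the listed residues: 3 · 3 · 4 = 9 → 36.
Reducing modulo 13: 36 = 2·13 + 10, so 4^11 ≡ 10.

10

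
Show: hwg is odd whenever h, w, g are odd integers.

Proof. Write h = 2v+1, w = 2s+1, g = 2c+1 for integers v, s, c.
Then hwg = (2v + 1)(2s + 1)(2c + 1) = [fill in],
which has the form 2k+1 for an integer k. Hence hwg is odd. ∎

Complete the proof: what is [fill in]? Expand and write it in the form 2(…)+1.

Expanding: (2v + 1)(2s + 1)(2c + 1) = 8csv + 4cs + 4cv + 2c + 4sv + 2s + 2v + 1.
Every term except the constant is even, so this is 2(4csv + 2cs + 2cv + c + 2sv + s + v) + 1,
and 4csv + 2cs + 2cv + c + 2sv + s + v ∈ ℤ gives the required form.

2(4csv + 2cs + 2cv + c + 2sv + s + v) + 1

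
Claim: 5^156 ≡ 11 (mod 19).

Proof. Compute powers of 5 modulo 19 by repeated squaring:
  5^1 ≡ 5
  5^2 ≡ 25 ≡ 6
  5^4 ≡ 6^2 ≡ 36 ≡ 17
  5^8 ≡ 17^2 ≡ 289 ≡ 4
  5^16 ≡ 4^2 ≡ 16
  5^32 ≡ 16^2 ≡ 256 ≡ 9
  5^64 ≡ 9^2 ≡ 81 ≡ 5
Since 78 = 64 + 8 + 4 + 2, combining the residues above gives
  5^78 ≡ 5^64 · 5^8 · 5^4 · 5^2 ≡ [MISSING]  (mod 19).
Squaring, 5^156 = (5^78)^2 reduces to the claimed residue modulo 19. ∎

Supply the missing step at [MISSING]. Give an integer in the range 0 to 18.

5^64 · 5^8 · 5^4 · 5^2 ≡ 5 · 4 · 17 · 6 = 2040.
2040 mod 19 = 7, so 5^78 ≡ 7 (mod 19).

7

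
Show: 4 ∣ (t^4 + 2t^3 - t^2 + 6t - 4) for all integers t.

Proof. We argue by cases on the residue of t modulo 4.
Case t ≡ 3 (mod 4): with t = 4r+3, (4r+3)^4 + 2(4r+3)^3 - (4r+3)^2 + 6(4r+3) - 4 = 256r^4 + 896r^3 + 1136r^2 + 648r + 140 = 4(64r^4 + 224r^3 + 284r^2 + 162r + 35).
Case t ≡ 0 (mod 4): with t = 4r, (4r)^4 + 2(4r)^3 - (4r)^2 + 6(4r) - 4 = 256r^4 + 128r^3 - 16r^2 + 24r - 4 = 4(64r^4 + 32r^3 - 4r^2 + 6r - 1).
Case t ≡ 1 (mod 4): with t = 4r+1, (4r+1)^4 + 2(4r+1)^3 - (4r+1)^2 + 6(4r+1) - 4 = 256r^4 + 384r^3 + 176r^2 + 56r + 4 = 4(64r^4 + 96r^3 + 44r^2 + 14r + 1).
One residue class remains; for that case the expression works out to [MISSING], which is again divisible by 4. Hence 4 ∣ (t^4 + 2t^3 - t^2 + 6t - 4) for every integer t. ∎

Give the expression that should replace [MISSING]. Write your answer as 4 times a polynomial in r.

4(64r^4 + 160r^3 + 140r^2 + 58r + 9)

The residues treated are {3, 0, 1}, so the missing case is t ≡ 2 (mod 4); write t = 4r+2.
Then (4r+2)^4 + 2(4r+2)^3 - (4r+2)^2 + 6(4r+2) - 4 = 256r^4 + 640r^3 + 560r^2 + 232r + 36 = 4(64r^4 + 160r^3 + 140r^2 + 58r + 9).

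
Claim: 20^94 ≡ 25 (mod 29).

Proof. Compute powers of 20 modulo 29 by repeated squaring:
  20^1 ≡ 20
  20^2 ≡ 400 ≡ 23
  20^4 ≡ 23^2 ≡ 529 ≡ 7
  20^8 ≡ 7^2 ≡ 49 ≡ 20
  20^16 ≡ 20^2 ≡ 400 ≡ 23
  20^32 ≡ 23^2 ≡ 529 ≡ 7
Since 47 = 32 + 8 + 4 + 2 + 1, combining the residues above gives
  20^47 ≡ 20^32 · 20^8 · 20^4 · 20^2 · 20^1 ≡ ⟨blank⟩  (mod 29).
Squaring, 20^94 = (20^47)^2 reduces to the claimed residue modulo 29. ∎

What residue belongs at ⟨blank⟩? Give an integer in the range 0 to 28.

24

20^32 · 20^8 · 20^4 · 20^2 · 20^1 ≡ 7 · 20 · 7 · 23 · 20 = 450800.
450800 mod 29 = 24, so 20^47 ≡ 24 (mod 29).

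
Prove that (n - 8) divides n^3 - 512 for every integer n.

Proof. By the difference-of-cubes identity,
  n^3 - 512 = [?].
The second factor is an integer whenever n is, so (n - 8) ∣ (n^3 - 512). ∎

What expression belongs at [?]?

(n - 8)(n^2 + 8n + 64)

a^3 - b^3 = (a - b)(a^2 + ab + b^2). With a = n, b = 8:
n^3 - 512 = (n - 8)(n^2 + 8n + 64).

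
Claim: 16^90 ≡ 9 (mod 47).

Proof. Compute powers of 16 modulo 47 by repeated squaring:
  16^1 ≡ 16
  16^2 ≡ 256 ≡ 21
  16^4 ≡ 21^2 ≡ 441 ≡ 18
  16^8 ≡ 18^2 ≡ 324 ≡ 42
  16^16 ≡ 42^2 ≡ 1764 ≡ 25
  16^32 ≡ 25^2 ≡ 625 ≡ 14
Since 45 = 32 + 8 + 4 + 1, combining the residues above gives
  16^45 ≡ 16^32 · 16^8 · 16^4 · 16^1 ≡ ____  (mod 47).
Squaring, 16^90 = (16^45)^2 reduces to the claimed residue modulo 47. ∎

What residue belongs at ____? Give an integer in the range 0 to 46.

16^32 · 16^8 · 16^4 · 16^1 ≡ 14 · 42 · 18 · 16 = 169344.
169344 mod 47 = 3, so 16^45 ≡ 3 (mod 47).

3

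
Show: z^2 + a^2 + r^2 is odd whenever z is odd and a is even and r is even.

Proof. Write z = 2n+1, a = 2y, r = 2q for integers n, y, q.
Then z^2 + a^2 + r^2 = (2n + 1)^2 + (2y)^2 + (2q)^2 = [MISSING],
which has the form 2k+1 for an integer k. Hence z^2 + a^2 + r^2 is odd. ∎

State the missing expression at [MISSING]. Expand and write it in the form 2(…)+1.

2(2n^2 + 2n + 2q^2 + 2y^2) + 1

Expanding: (2n + 1)^2 + (2y)^2 + (2q)^2 = 4n^2 + 4n + 4q^2 + 4y^2 + 1.
Every term except the constant is even, so this is 2(2n^2 + 2n + 2q^2 + 2y^2) + 1,
and 2n^2 + 2n + 2q^2 + 2y^2 ∈ ℤ gives the required form.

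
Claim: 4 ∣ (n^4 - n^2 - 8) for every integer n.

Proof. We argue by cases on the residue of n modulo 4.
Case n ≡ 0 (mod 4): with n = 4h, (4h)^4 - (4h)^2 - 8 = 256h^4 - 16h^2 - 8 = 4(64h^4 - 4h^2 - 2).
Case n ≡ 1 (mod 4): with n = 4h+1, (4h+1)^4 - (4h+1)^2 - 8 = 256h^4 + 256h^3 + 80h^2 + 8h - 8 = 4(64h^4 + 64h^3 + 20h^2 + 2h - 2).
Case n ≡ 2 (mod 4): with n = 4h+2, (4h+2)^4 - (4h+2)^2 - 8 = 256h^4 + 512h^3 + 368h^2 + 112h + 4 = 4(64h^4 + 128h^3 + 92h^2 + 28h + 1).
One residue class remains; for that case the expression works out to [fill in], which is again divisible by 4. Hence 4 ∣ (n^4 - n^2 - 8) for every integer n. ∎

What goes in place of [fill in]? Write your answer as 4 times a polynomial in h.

The residues treated are {0, 1, 2}, so the missing case is n ≡ 3 (mod 4); write n = 4h+3.
Then (4h+3)^4 - (4h+3)^2 - 8 = 256h^4 + 768h^3 + 848h^2 + 408h + 64 = 4(64h^4 + 192h^3 + 212h^2 + 102h + 16).

4(64h^4 + 192h^3 + 212h^2 + 102h + 16)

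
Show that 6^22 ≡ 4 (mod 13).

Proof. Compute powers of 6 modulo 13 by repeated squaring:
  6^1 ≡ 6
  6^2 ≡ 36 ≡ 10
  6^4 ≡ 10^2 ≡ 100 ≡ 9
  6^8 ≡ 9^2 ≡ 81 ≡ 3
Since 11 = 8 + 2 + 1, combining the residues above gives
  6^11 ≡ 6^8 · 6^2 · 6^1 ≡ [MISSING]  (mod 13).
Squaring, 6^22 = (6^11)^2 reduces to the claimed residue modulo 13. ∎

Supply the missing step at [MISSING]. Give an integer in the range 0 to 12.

11

Multiply the listed residues: 3 · 10 · 6 = 30 → 180.
Reducing modulo 13: 180 = 13·13 + 11, so 6^11 ≡ 11.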